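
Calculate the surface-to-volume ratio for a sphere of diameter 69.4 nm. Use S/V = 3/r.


Radius r = 69.4/2 = 34.7 nm
S/V = 3 / r = 3 / 34.7
S/V = 0.0865 nm^-1

0.0865


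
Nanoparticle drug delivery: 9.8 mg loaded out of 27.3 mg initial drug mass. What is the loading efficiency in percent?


Drug loading efficiency = (drug loaded / drug initial) * 100
DLE = 9.8 / 27.3 * 100
DLE = 0.359 * 100
DLE = 35.9%

35.9


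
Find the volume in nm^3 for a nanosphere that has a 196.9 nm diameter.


Radius r = 196.9/2 = 98.45 nm
Volume V = (4/3) * pi * r^3
V = (4/3) * pi * (98.45)^3
V = 3997014.93 nm^3

3997014.93


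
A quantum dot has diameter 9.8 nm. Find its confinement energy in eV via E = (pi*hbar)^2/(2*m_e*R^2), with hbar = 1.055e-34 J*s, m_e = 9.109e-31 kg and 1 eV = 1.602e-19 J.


Radius R = 9.8/2 = 4.9 nm = 4.9e-09 m
E = (pi * 1.055e-34)^2 / (2 * 9.109e-31 * (4.9e-09)^2)
E(J) = 2.51138e-21
E = E(J) / 1.602e-19 = 0.0157 eV

0.0157


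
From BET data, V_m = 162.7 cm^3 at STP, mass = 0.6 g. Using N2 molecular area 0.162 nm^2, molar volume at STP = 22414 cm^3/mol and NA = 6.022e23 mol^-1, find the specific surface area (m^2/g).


Number of moles in monolayer = V_m / 22414 = 162.7 / 22414 = 0.00725886
Number of molecules = moles * NA = 0.00725886 * 6.022e23
SA = molecules * sigma / mass
SA = (162.7 / 22414) * 6.022e23 * 0.162e-18 / 0.6
SA = 1180.2 m^2/g

1180.2


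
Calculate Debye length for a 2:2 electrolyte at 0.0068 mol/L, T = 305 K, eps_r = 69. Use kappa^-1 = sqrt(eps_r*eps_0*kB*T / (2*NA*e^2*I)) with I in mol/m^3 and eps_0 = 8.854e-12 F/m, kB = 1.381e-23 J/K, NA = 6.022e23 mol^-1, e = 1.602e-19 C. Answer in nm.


Ionic strength I = 0.0068 * 2^2 * 1000 = 27.2 mol/m^3
kappa^-1 = sqrt(69 * 8.854e-12 * 1.381e-23 * 305 / (2 * 6.022e23 * (1.602e-19)^2 * 27.2))
kappa^-1 = 1.749 nm

1.749


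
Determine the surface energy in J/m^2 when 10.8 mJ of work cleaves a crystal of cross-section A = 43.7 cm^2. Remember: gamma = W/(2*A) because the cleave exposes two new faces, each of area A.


Convert: A = 43.7 cm^2 = 0.00437 m^2, W = 10.8 mJ = 0.0108 J
Cleaving exposes two faces of area A, so total new surface = 2*A and gamma = W / (2*A)
gamma = 0.0108 / (2 * 0.00437)
gamma = 1.236 J/m^2

1.236


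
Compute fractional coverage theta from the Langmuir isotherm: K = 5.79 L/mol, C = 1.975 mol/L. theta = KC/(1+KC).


Langmuir isotherm: theta = K*C / (1 + K*C)
K*C = 5.79 * 1.975 = 11.43525
theta = 11.43525 / (1 + 11.43525) = 11.43525 / 12.43525
theta = 0.9196

0.9196


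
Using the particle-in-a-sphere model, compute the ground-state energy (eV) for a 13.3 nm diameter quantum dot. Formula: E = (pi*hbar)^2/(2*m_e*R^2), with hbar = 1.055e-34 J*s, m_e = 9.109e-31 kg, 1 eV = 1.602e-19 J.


Radius R = 13.3/2 = 6.65 nm = 6.65e-09 m
E = (pi * 1.055e-34)^2 / (2 * 9.109e-31 * (6.65e-09)^2)
E(J) = 1.36352e-21
E = E(J) / 1.602e-19 = 0.0085 eV

0.0085


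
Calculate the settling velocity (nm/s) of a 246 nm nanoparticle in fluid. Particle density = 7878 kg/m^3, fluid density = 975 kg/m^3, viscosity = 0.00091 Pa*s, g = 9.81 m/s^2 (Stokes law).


Radius R = 246/2 nm = 1.23e-07 m
Density difference = 7878 - 975 = 6903 kg/m^3
v = 2 * R^2 * (rho_p - rho_f) * g / (9 * eta)
v = 2 * (1.23e-07)^2 * 6903 * 9.81 / (9 * 0.00091)
v = 2.50186e-07 m/s = 250.1861 nm/s

250.1861


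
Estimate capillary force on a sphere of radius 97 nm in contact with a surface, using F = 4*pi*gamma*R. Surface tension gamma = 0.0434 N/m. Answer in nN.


Convert radius: R = 97 nm = 9.7e-08 m
F = 4 * pi * gamma * R
F = 4 * pi * 0.0434 * 9.7e-08
F = 5.29019e-08 N = 52.9019 nN

52.9019


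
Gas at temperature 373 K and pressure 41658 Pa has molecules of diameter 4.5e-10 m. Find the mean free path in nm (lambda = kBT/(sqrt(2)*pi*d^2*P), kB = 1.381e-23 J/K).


Mean free path: lambda = kB*T / (sqrt(2) * pi * d^2 * P)
lambda = 1.381e-23 * 373 / (sqrt(2) * pi * (4.5e-10)^2 * 41658)
lambda = 1.3744e-07 m
lambda = 137.44 nm

137.44


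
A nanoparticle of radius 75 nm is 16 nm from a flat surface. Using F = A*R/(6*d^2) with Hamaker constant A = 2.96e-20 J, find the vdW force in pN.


Convert to SI: R = 75 nm = 7.5e-08 m, d = 16 nm = 1.6e-08 m
F = A * R / (6 * d^2)
F = 2.96e-20 * 7.5e-08 / (6 * (1.6e-08)^2)
F = 1.44531e-12 N = 1.445 pN

1.445


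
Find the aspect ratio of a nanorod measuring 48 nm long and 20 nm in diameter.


Aspect ratio AR = length / diameter
AR = 48 / 20
AR = 2.4

2.4


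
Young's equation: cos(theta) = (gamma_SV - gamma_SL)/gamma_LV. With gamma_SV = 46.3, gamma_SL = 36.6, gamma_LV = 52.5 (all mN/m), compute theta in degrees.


cos(theta) = (gamma_SV - gamma_SL) / gamma_LV
cos(theta) = (46.3 - 36.6) / 52.5
cos(theta) = 0.184762
theta = arccos(0.184762) = 79.35 degrees

79.35


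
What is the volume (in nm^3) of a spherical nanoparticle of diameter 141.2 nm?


Radius r = 141.2/2 = 70.6 nm
Volume V = (4/3) * pi * r^3
V = (4/3) * pi * (70.6)^3
V = 1474017.75 nm^3

1474017.75


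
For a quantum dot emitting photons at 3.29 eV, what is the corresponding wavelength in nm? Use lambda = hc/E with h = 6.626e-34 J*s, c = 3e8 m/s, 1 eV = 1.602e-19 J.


Convert energy: E = 3.29 eV = 3.29 * 1.602e-19 = 5.27058e-19 J
lambda = h*c / E = 6.626e-34 * 3e8 / 5.27058e-19
lambda = 3.7715e-07 m = 377.2 nm

377.2


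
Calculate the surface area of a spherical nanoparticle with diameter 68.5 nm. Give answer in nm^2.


Radius r = 68.5/2 = 34.25 nm
Surface area SA = 4 * pi * r^2
SA = 4 * pi * (34.25)^2
SA = 14741.14 nm^2

14741.14


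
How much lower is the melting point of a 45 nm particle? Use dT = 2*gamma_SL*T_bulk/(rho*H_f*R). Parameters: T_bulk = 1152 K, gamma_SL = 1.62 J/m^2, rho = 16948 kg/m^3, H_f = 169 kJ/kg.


Radius R = 45/2 = 22.5 nm = 2.25e-08 m
Convert H_f = 169 kJ/kg = 169000 J/kg
dT = 2 * gamma_SL * T_bulk / (rho * H_f * R)
dT = 2 * 1.62 * 1152 / (16948 * 169000 * 2.25e-08)
dT = 57.9 K

57.9


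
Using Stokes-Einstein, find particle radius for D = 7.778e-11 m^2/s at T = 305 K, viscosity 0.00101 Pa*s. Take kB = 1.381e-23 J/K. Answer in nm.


Stokes-Einstein: R = kB*T / (6*pi*eta*D)
R = 1.381e-23 * 305 / (6 * pi * 0.00101 * 7.778e-11)
R = 2.84448e-09 m = 2.84 nm

2.84


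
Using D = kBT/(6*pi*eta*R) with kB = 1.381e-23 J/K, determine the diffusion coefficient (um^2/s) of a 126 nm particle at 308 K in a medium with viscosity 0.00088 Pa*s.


Radius R = 126/2 = 63 nm = 6.3e-08 m
D = kB*T / (6*pi*eta*R)
D = 1.381e-23 * 308 / (6 * pi * 0.00088 * 6.3e-08)
D = 4.07024e-12 m^2/s = 4.07 um^2/s

4.07


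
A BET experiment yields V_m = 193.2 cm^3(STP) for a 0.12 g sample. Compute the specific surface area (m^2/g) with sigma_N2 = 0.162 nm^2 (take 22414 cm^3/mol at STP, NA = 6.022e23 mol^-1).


Number of moles in monolayer = V_m / 22414 = 193.2 / 22414 = 0.00861961
Number of molecules = moles * NA = 0.00861961 * 6.022e23
SA = molecules * sigma / mass
SA = (193.2 / 22414) * 6.022e23 * 0.162e-18 / 0.12
SA = 7007.5 m^2/g

7007.5


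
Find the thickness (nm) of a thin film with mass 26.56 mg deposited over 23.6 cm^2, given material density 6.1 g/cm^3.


Convert: m = 26.56 mg = 2.6560e-05 kg, A = 23.6 cm^2 = 2.3600e-03 m^2, rho = 6.1 g/cm^3 = 6100 kg/m^3
t = m / (A * rho)
t = 2.6560e-05 / (2.3600e-03 * 6100)
t = 1.8450e-06 m = 1845.0 nm

1845.0


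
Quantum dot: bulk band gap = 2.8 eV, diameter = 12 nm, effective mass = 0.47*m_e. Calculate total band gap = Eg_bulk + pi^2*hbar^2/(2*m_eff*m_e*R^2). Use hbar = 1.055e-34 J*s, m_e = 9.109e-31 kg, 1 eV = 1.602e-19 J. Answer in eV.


Radius R = 12/2 nm = 6e-09 m
Confinement energy dE = pi^2 * hbar^2 / (2 * m_eff * m_e * R^2)
dE = pi^2 * (1.055e-34)^2 / (2 * 0.47 * 9.109e-31 * (6e-09)^2) J, divided by 1.602e-19 J/eV
dE = 0.0222 eV
Total band gap = E_g(bulk) + dE = 2.8 + 0.0222 = 2.8222 eV

2.8222


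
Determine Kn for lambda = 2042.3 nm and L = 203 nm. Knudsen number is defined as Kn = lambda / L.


Knudsen number Kn = lambda / L
Kn = 2042.3 / 203
Kn = 10.0606

10.0606


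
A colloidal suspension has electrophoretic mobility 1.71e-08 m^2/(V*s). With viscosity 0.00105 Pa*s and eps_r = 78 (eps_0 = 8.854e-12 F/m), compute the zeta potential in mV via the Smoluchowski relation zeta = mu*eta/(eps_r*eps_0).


Smoluchowski equation: zeta = mu * eta / (eps_r * eps_0)
zeta = 1.71e-08 * 0.00105 / (78 * 8.854e-12)
zeta = 0.025999 V = 26.0 mV

26.0


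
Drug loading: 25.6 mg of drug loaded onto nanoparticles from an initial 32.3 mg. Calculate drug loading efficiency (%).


Drug loading efficiency = (drug loaded / drug initial) * 100
DLE = 25.6 / 32.3 * 100
DLE = 0.7926 * 100
DLE = 79.26%

79.26


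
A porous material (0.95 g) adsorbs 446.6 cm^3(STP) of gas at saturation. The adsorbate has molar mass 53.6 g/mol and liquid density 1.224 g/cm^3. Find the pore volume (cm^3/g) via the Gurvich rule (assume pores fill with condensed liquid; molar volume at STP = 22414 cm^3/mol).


Moles adsorbed n = V_ads / 22414 = 446.6 / 22414 = 1.992505e-02 mol
Liquid volume V_liq = n * M / rho_liq = 1.992505e-02 * 53.6 / 1.224 = 0.87253 cm^3
Specific pore volume V_pore = V_liq / m_sample = 0.87253 / 0.95
V_pore = 0.9185 cm^3/g

0.9185


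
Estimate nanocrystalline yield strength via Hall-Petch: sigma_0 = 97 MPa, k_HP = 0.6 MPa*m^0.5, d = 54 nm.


d = 54 nm = 5.4e-08 m
sqrt(d) = 0.000232379
Hall-Petch contribution = k / sqrt(d) = 0.6 / 0.000232379 = 2582.0 MPa
sigma = sigma_0 + k/sqrt(d) = 97 + 2582.0 = 2679.0 MPa

2679.0


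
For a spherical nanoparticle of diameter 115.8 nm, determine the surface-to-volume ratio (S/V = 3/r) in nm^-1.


Radius r = 115.8/2 = 57.9 nm
S/V = 3 / r = 3 / 57.9
S/V = 0.0518 nm^-1

0.0518


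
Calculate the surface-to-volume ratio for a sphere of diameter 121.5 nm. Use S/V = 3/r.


Radius r = 121.5/2 = 60.75 nm
S/V = 3 / r = 3 / 60.75
S/V = 0.0494 nm^-1

0.0494


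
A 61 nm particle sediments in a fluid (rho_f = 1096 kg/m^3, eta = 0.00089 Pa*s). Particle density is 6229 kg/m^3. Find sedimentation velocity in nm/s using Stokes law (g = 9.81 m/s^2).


Radius R = 61/2 nm = 3.05e-08 m
Density difference = 6229 - 1096 = 5133 kg/m^3
v = 2 * R^2 * (rho_p - rho_f) * g / (9 * eta)
v = 2 * (3.05e-08)^2 * 5133 * 9.81 / (9 * 0.00089)
v = 1.1696e-08 m/s = 11.696 nm/s

11.696


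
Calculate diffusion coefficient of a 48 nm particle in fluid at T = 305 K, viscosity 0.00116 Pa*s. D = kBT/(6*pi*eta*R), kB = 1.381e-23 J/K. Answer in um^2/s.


Radius R = 48/2 = 24 nm = 2.4e-08 m
D = kB*T / (6*pi*eta*R)
D = 1.381e-23 * 305 / (6 * pi * 0.00116 * 2.4e-08)
D = 8.02644e-12 m^2/s = 8.026 um^2/s

8.026


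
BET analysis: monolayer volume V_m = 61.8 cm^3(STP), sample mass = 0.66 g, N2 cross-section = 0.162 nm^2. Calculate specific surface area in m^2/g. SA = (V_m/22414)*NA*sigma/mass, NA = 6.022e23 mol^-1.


Number of moles in monolayer = V_m / 22414 = 61.8 / 22414 = 0.00275721
Number of molecules = moles * NA = 0.00275721 * 6.022e23
SA = molecules * sigma / mass
SA = (61.8 / 22414) * 6.022e23 * 0.162e-18 / 0.66
SA = 407.6 m^2/g

407.6


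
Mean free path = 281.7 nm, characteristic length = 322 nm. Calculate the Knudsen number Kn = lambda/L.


Knudsen number Kn = lambda / L
Kn = 281.7 / 322
Kn = 0.8748

0.8748


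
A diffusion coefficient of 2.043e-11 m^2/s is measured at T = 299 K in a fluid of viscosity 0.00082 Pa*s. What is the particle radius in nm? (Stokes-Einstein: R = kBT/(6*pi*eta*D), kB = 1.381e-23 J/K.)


Stokes-Einstein: R = kB*T / (6*pi*eta*D)
R = 1.381e-23 * 299 / (6 * pi * 0.00082 * 2.043e-11)
R = 1.30762e-08 m = 13.08 nm

13.08


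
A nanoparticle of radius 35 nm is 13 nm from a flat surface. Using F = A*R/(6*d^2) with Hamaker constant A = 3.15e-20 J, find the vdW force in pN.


Convert to SI: R = 35 nm = 3.5e-08 m, d = 13 nm = 1.3e-08 m
F = A * R / (6 * d^2)
F = 3.15e-20 * 3.5e-08 / (6 * (1.3e-08)^2)
F = 1.08728e-12 N = 1.087 pN

1.087


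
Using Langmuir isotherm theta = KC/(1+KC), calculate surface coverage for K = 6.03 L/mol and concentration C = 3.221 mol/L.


Langmuir isotherm: theta = K*C / (1 + K*C)
K*C = 6.03 * 3.221 = 19.42263
theta = 19.42263 / (1 + 19.42263) = 19.42263 / 20.42263
theta = 0.951

0.951


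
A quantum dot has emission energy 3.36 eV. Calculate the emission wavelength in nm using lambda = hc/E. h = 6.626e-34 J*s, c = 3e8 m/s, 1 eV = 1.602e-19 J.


Convert energy: E = 3.36 eV = 3.36 * 1.602e-19 = 5.38272e-19 J
lambda = h*c / E = 6.626e-34 * 3e8 / 5.38272e-19
lambda = 3.69293e-07 m = 369.3 nm

369.3


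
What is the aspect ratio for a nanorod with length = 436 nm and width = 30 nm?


Aspect ratio AR = length / diameter
AR = 436 / 30
AR = 14.53

14.53


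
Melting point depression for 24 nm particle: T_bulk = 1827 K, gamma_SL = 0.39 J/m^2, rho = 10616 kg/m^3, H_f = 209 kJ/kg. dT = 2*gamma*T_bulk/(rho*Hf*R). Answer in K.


Radius R = 24/2 = 12 nm = 1.2e-08 m
Convert H_f = 209 kJ/kg = 209000 J/kg
dT = 2 * gamma_SL * T_bulk / (rho * H_f * R)
dT = 2 * 0.39 * 1827 / (10616 * 209000 * 1.2e-08)
dT = 53.5 K

53.5


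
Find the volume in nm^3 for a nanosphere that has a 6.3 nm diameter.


Radius r = 6.3/2 = 3.15 nm
Volume V = (4/3) * pi * r^3
V = (4/3) * pi * (3.15)^3
V = 130.92 nm^3

130.92


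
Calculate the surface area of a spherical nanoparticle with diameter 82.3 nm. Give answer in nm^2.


Radius r = 82.3/2 = 41.15 nm
Surface area SA = 4 * pi * r^2
SA = 4 * pi * (41.15)^2
SA = 21278.92 nm^2

21278.92


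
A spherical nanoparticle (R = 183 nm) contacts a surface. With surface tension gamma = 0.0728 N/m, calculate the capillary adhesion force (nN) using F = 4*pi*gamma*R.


Convert radius: R = 183 nm = 1.83e-07 m
F = 4 * pi * gamma * R
F = 4 * pi * 0.0728 * 1.83e-07
F = 1.67414e-07 N = 167.4142 nN

167.4142


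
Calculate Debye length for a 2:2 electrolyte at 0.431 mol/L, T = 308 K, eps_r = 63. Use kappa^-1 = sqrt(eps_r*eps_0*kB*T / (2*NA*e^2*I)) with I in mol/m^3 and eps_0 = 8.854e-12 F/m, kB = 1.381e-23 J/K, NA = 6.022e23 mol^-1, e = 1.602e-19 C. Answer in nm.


Ionic strength I = 0.431 * 2^2 * 1000 = 1724 mol/m^3
kappa^-1 = sqrt(63 * 8.854e-12 * 1.381e-23 * 308 / (2 * 6.022e23 * (1.602e-19)^2 * 1724))
kappa^-1 = 0.211 nm

0.211


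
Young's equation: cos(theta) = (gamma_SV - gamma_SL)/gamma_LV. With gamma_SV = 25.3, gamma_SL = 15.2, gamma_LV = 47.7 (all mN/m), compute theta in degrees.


cos(theta) = (gamma_SV - gamma_SL) / gamma_LV
cos(theta) = (25.3 - 15.2) / 47.7
cos(theta) = 0.21174
theta = arccos(0.21174) = 77.78 degrees

77.78


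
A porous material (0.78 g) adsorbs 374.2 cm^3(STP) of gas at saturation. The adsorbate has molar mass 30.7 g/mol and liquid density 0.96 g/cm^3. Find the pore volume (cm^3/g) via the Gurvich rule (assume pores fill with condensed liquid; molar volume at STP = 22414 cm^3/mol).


Moles adsorbed n = V_ads / 22414 = 374.2 / 22414 = 1.669492e-02 mol
Liquid volume V_liq = n * M / rho_liq = 1.669492e-02 * 30.7 / 0.96 = 0.53389 cm^3
Specific pore volume V_pore = V_liq / m_sample = 0.53389 / 0.78
V_pore = 0.6845 cm^3/g

0.6845


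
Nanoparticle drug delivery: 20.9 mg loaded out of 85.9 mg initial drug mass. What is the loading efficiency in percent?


Drug loading efficiency = (drug loaded / drug initial) * 100
DLE = 20.9 / 85.9 * 100
DLE = 0.2433 * 100
DLE = 24.33%

24.33


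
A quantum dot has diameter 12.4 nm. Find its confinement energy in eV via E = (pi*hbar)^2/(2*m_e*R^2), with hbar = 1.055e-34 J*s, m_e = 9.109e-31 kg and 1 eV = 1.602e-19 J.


Radius R = 12.4/2 = 6.2 nm = 6.2e-09 m
E = (pi * 1.055e-34)^2 / (2 * 9.109e-31 * (6.2e-09)^2)
E(J) = 1.56863e-21
E = E(J) / 1.602e-19 = 0.0098 eV

0.0098


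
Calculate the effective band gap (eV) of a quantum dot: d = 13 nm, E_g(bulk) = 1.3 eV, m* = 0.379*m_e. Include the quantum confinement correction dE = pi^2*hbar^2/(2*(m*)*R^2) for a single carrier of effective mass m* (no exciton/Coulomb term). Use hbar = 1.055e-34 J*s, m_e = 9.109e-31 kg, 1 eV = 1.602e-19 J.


Radius R = 13/2 nm = 6.5e-09 m
Confinement energy dE = pi^2 * hbar^2 / (2 * m_eff * m_e * R^2)
dE = pi^2 * (1.055e-34)^2 / (2 * 0.379 * 9.109e-31 * (6.5e-09)^2) J, divided by 1.602e-19 J/eV
dE = 0.0235 eV
Total band gap = E_g(bulk) + dE = 1.3 + 0.0235 = 1.3235 eV

1.3235


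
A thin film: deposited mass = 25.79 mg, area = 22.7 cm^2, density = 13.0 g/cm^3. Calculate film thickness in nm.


Convert: m = 25.79 mg = 2.5790e-05 kg, A = 22.7 cm^2 = 2.2700e-03 m^2, rho = 13.0 g/cm^3 = 13000 kg/m^3
t = m / (A * rho)
t = 2.5790e-05 / (2.2700e-03 * 13000)
t = 8.7394e-07 m = 873.9 nm

873.9


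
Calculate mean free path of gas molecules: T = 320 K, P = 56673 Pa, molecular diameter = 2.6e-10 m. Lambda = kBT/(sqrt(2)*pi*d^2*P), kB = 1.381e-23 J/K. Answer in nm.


Mean free path: lambda = kB*T / (sqrt(2) * pi * d^2 * P)
lambda = 1.381e-23 * 320 / (sqrt(2) * pi * (2.6e-10)^2 * 56673)
lambda = 2.59631e-07 m
lambda = 259.63 nm

259.63


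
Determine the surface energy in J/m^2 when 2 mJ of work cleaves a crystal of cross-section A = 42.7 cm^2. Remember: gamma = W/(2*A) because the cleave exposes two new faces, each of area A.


Convert: A = 42.7 cm^2 = 0.00427 m^2, W = 2 mJ = 0.002 J
Cleaving exposes two faces of area A, so total new surface = 2*A and gamma = W / (2*A)
gamma = 0.002 / (2 * 0.00427)
gamma = 0.234 J/m^2

0.234


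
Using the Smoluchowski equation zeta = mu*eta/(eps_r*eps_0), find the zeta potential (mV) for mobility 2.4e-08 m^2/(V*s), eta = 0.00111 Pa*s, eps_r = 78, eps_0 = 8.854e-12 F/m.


Smoluchowski equation: zeta = mu * eta / (eps_r * eps_0)
zeta = 2.4e-08 * 0.00111 / (78 * 8.854e-12)
zeta = 0.038574 V = 38.57 mV

38.57


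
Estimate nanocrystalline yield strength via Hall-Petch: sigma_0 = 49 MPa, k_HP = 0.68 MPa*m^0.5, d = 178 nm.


d = 178 nm = 1.78e-07 m
sqrt(d) = 0.0004219005
Hall-Petch contribution = k / sqrt(d) = 0.68 / 0.0004219005 = 1611.8 MPa
sigma = sigma_0 + k/sqrt(d) = 49 + 1611.8 = 1660.8 MPa

1660.8


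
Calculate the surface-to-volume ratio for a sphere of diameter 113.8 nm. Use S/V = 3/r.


Radius r = 113.8/2 = 56.9 nm
S/V = 3 / r = 3 / 56.9
S/V = 0.0527 nm^-1

0.0527


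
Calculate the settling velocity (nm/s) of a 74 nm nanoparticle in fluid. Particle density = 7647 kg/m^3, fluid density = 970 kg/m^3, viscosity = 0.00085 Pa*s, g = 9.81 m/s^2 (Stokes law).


Radius R = 74/2 nm = 3.7e-08 m
Density difference = 7647 - 970 = 6677 kg/m^3
v = 2 * R^2 * (rho_p - rho_f) * g / (9 * eta)
v = 2 * (3.7e-08)^2 * 6677 * 9.81 / (9 * 0.00085)
v = 2.34435e-08 m/s = 23.4435 nm/s

23.4435


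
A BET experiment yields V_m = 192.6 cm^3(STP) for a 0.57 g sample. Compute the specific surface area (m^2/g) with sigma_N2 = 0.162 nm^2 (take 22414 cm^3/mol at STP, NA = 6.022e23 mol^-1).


Number of moles in monolayer = V_m / 22414 = 192.6 / 22414 = 0.00859284
Number of molecules = moles * NA = 0.00859284 * 6.022e23
SA = molecules * sigma / mass
SA = (192.6 / 22414) * 6.022e23 * 0.162e-18 / 0.57
SA = 1470.7 m^2/g

1470.7


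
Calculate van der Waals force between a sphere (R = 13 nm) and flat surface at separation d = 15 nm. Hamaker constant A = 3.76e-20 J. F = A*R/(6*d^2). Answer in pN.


Convert to SI: R = 13 nm = 1.3e-08 m, d = 15 nm = 1.5e-08 m
F = A * R / (6 * d^2)
F = 3.76e-20 * 1.3e-08 / (6 * (1.5e-08)^2)
F = 3.62074e-13 N = 0.362 pN

0.362


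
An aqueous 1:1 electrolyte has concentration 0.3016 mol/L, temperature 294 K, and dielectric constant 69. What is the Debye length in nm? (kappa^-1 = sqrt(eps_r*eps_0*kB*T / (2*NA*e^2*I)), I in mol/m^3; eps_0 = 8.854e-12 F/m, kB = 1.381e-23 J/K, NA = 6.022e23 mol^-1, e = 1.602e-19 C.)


Ionic strength I = 0.3016 * 1^2 * 1000 = 301.6 mol/m^3
kappa^-1 = sqrt(69 * 8.854e-12 * 1.381e-23 * 294 / (2 * 6.022e23 * (1.602e-19)^2 * 301.6))
kappa^-1 = 0.516 nm

0.516


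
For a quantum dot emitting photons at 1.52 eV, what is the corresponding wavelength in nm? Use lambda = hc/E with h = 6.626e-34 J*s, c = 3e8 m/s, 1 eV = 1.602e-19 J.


Convert energy: E = 1.52 eV = 1.52 * 1.602e-19 = 2.43504e-19 J
lambda = h*c / E = 6.626e-34 * 3e8 / 2.43504e-19
lambda = 8.16332e-07 m = 816.3 nm

816.3


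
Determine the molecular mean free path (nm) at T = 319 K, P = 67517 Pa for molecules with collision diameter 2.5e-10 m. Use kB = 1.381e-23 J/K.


Mean free path: lambda = kB*T / (sqrt(2) * pi * d^2 * P)
lambda = 1.381e-23 * 319 / (sqrt(2) * pi * (2.5e-10)^2 * 67517)
lambda = 2.34978e-07 m
lambda = 234.98 nm

234.98


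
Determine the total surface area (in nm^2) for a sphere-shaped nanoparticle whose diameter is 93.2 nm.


Radius r = 93.2/2 = 46.6 nm
Surface area SA = 4 * pi * r^2
SA = 4 * pi * (46.6)^2
SA = 27288.63 nm^2

27288.63


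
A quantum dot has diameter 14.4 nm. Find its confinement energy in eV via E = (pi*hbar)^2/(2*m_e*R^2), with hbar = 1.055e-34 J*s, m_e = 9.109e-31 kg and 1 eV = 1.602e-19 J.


Radius R = 14.4/2 = 7.2 nm = 7.2e-09 m
E = (pi * 1.055e-34)^2 / (2 * 9.109e-31 * (7.2e-09)^2)
E(J) = 1.16316e-21
E = E(J) / 1.602e-19 = 0.0073 eV

0.0073


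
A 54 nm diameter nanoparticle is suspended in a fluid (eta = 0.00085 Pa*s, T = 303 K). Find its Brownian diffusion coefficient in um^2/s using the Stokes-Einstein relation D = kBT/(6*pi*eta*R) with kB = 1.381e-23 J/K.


Radius R = 54/2 = 27 nm = 2.7e-08 m
D = kB*T / (6*pi*eta*R)
D = 1.381e-23 * 303 / (6 * pi * 0.00085 * 2.7e-08)
D = 9.67281e-12 m^2/s = 9.673 um^2/s

9.673


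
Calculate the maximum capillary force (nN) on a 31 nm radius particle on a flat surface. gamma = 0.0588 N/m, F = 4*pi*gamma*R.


Convert radius: R = 31 nm = 3.1e-08 m
F = 4 * pi * gamma * R
F = 4 * pi * 0.0588 * 3.1e-08
F = 2.2906e-08 N = 22.906 nN

22.906


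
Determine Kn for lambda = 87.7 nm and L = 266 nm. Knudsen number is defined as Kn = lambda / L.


Knudsen number Kn = lambda / L
Kn = 87.7 / 266
Kn = 0.3297

0.3297


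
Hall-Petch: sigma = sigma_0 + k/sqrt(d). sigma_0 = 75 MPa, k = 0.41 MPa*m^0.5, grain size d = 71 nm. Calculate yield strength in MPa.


d = 71 nm = 7.1e-08 m
sqrt(d) = 0.0002664583
Hall-Petch contribution = k / sqrt(d) = 0.41 / 0.0002664583 = 1538.7 MPa
sigma = sigma_0 + k/sqrt(d) = 75 + 1538.7 = 1613.7 MPa

1613.7


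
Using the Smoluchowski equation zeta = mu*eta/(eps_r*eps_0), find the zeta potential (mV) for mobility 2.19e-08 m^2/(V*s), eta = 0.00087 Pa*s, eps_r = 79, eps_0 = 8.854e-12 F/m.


Smoluchowski equation: zeta = mu * eta / (eps_r * eps_0)
zeta = 2.19e-08 * 0.00087 / (79 * 8.854e-12)
zeta = 0.027239 V = 27.24 mV

27.24


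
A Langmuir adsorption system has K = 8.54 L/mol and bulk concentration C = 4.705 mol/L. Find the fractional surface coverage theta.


Langmuir isotherm: theta = K*C / (1 + K*C)
K*C = 8.54 * 4.705 = 40.1807
theta = 40.1807 / (1 + 40.1807) = 40.1807 / 41.1807
theta = 0.9757

0.9757


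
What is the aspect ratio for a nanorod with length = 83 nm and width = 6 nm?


Aspect ratio AR = length / diameter
AR = 83 / 6
AR = 13.83

13.83


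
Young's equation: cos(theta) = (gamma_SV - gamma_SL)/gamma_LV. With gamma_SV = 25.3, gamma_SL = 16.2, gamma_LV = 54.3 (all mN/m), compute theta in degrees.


cos(theta) = (gamma_SV - gamma_SL) / gamma_LV
cos(theta) = (25.3 - 16.2) / 54.3
cos(theta) = 0.167587
theta = arccos(0.167587) = 80.35 degrees

80.35


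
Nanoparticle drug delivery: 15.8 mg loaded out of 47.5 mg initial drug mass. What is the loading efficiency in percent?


Drug loading efficiency = (drug loaded / drug initial) * 100
DLE = 15.8 / 47.5 * 100
DLE = 0.3326 * 100
DLE = 33.26%

33.26


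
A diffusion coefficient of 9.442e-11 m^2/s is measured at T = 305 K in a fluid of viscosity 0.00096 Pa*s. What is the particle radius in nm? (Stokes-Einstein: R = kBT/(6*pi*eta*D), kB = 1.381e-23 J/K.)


Stokes-Einstein: R = kB*T / (6*pi*eta*D)
R = 1.381e-23 * 305 / (6 * pi * 0.00096 * 9.442e-11)
R = 2.46523e-09 m = 2.47 nm

2.47


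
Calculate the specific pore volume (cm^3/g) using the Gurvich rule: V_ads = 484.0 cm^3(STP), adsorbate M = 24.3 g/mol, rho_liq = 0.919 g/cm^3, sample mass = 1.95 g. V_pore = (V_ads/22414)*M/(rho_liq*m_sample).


Moles adsorbed n = V_ads / 22414 = 484.0 / 22414 = 2.159365e-02 mol
Liquid volume V_liq = n * M / rho_liq = 2.159365e-02 * 24.3 / 0.919 = 0.57097 cm^3
Specific pore volume V_pore = V_liq / m_sample = 0.57097 / 1.95
V_pore = 0.2928 cm^3/g

0.2928


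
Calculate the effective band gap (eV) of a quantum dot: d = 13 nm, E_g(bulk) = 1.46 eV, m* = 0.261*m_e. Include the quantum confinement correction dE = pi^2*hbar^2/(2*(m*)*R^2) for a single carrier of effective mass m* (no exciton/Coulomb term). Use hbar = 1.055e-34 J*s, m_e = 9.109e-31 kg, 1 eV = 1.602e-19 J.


Radius R = 13/2 nm = 6.5e-09 m
Confinement energy dE = pi^2 * hbar^2 / (2 * m_eff * m_e * R^2)
dE = pi^2 * (1.055e-34)^2 / (2 * 0.261 * 9.109e-31 * (6.5e-09)^2) J, divided by 1.602e-19 J/eV
dE = 0.0341 eV
Total band gap = E_g(bulk) + dE = 1.46 + 0.0341 = 1.4941 eV

1.4941


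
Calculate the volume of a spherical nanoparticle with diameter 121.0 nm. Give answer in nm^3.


Radius r = 121.0/2 = 60.5 nm
Volume V = (4/3) * pi * r^3
V = (4/3) * pi * (60.5)^3
V = 927587.17 nm^3

927587.17


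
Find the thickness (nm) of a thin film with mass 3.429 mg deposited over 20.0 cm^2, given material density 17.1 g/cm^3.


Convert: m = 3.429 mg = 3.4290e-06 kg, A = 20.0 cm^2 = 2.0000e-03 m^2, rho = 17.1 g/cm^3 = 17100 kg/m^3
t = m / (A * rho)
t = 3.4290e-06 / (2.0000e-03 * 17100)
t = 1.0026e-07 m = 100.3 nm

100.3


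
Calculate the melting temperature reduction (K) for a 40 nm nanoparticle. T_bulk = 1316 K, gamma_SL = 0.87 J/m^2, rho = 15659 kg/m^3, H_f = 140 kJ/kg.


Radius R = 40/2 = 20 nm = 2e-08 m
Convert H_f = 140 kJ/kg = 140000 J/kg
dT = 2 * gamma_SL * T_bulk / (rho * H_f * R)
dT = 2 * 0.87 * 1316 / (15659 * 140000 * 2e-08)
dT = 52.2 K

52.2


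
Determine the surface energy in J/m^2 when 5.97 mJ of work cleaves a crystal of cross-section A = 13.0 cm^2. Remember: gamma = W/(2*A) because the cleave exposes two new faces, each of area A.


Convert: A = 13.0 cm^2 = 0.0013 m^2, W = 5.97 mJ = 0.00597 J
Cleaving exposes two faces of area A, so total new surface = 2*A and gamma = W / (2*A)
gamma = 0.00597 / (2 * 0.0013)
gamma = 2.296 J/m^2

2.296


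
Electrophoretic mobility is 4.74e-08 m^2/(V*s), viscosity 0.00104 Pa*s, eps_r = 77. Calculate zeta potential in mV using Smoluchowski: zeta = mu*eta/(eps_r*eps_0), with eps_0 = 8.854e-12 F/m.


Smoluchowski equation: zeta = mu * eta / (eps_r * eps_0)
zeta = 4.74e-08 * 0.00104 / (77 * 8.854e-12)
zeta = 0.072307 V = 72.31 mV

72.31


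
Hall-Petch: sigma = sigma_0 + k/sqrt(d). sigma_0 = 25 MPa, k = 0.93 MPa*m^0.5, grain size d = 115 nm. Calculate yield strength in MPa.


d = 115 nm = 1.15e-07 m
sqrt(d) = 0.0003391165
Hall-Petch contribution = k / sqrt(d) = 0.93 / 0.0003391165 = 2742.4 MPa
sigma = sigma_0 + k/sqrt(d) = 25 + 2742.4 = 2767.4 MPa

2767.4


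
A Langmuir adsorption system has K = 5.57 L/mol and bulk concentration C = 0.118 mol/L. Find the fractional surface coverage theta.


Langmuir isotherm: theta = K*C / (1 + K*C)
K*C = 5.57 * 0.118 = 0.65726
theta = 0.65726 / (1 + 0.65726) = 0.65726 / 1.65726
theta = 0.3966

0.3966


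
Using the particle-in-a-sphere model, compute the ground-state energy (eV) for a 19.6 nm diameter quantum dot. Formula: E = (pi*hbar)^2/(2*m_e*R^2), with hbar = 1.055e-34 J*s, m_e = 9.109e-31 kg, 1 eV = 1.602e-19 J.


Radius R = 19.6/2 = 9.8 nm = 9.8e-09 m
E = (pi * 1.055e-34)^2 / (2 * 9.109e-31 * (9.8e-09)^2)
E(J) = 6.27844e-22
E = E(J) / 1.602e-19 = 0.0039 eV

0.0039


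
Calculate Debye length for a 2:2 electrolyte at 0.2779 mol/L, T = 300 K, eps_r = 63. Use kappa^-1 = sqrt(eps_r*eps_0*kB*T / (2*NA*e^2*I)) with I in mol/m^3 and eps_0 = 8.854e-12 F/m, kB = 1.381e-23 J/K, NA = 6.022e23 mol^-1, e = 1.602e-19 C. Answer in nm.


Ionic strength I = 0.2779 * 2^2 * 1000 = 1111.6 mol/m^3
kappa^-1 = sqrt(63 * 8.854e-12 * 1.381e-23 * 300 / (2 * 6.022e23 * (1.602e-19)^2 * 1111.6))
kappa^-1 = 0.259 nm

0.259


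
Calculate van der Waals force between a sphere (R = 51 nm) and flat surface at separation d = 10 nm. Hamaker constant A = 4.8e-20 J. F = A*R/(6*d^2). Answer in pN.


Convert to SI: R = 51 nm = 5.1e-08 m, d = 10 nm = 1e-08 m
F = A * R / (6 * d^2)
F = 4.8e-20 * 5.1e-08 / (6 * (1e-08)^2)
F = 4.08e-12 N = 4.08 pN

4.08


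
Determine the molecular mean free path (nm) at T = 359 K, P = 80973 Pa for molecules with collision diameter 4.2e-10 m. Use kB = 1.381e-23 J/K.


Mean free path: lambda = kB*T / (sqrt(2) * pi * d^2 * P)
lambda = 1.381e-23 * 359 / (sqrt(2) * pi * (4.2e-10)^2 * 80973)
lambda = 7.8124e-08 m
lambda = 78.12 nm

78.12


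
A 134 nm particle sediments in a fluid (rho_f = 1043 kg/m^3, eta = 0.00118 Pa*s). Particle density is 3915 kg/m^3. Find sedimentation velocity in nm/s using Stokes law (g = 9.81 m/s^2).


Radius R = 134/2 nm = 6.7e-08 m
Density difference = 3915 - 1043 = 2872 kg/m^3
v = 2 * R^2 * (rho_p - rho_f) * g / (9 * eta)
v = 2 * (6.7e-08)^2 * 2872 * 9.81 / (9 * 0.00118)
v = 2.38182e-08 m/s = 23.8182 nm/s

23.8182


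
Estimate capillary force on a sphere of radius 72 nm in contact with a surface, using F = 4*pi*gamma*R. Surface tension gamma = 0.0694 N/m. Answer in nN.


Convert radius: R = 72 nm = 7.2e-08 m
F = 4 * pi * gamma * R
F = 4 * pi * 0.0694 * 7.2e-08
F = 6.27916e-08 N = 62.7916 nN

62.7916


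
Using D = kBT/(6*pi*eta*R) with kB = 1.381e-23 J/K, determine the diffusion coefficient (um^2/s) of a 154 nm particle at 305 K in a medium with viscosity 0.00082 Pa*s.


Radius R = 154/2 = 77 nm = 7.7e-08 m
D = kB*T / (6*pi*eta*R)
D = 1.381e-23 * 305 / (6 * pi * 0.00082 * 7.7e-08)
D = 3.53906e-12 m^2/s = 3.539 um^2/s

3.539


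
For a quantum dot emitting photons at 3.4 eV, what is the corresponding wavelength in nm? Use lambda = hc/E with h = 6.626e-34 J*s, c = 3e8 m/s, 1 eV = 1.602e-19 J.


Convert energy: E = 3.4 eV = 3.4 * 1.602e-19 = 5.4468e-19 J
lambda = h*c / E = 6.626e-34 * 3e8 / 5.4468e-19
lambda = 3.64948e-07 m = 364.9 nm

364.9


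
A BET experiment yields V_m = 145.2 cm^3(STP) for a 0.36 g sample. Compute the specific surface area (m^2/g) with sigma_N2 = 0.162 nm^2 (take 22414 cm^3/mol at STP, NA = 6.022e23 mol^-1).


Number of moles in monolayer = V_m / 22414 = 145.2 / 22414 = 0.00647809
Number of molecules = moles * NA = 0.00647809 * 6.022e23
SA = molecules * sigma / mass
SA = (145.2 / 22414) * 6.022e23 * 0.162e-18 / 0.36
SA = 1755.5 m^2/g

1755.5


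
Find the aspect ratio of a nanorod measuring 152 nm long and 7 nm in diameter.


Aspect ratio AR = length / diameter
AR = 152 / 7
AR = 21.71

21.71


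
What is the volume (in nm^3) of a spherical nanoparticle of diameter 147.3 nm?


Radius r = 147.3/2 = 73.65 nm
Volume V = (4/3) * pi * r^3
V = (4/3) * pi * (73.65)^3
V = 1673427.35 nm^3

1673427.35


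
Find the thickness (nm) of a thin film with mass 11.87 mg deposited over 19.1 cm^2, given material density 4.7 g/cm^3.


Convert: m = 11.87 mg = 1.1870e-05 kg, A = 19.1 cm^2 = 1.9100e-03 m^2, rho = 4.7 g/cm^3 = 4700 kg/m^3
t = m / (A * rho)
t = 1.1870e-05 / (1.9100e-03 * 4700)
t = 1.3223e-06 m = 1322.3 nm

1322.3


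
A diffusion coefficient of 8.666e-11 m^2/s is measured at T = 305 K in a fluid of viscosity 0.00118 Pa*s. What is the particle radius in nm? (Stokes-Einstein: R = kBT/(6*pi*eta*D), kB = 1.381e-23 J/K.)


Stokes-Einstein: R = kB*T / (6*pi*eta*D)
R = 1.381e-23 * 305 / (6 * pi * 0.00118 * 8.666e-11)
R = 2.1852e-09 m = 2.19 nm

2.19


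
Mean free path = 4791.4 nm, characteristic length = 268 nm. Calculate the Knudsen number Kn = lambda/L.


Knudsen number Kn = lambda / L
Kn = 4791.4 / 268
Kn = 17.8784

17.8784


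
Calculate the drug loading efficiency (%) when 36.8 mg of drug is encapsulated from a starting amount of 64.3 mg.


Drug loading efficiency = (drug loaded / drug initial) * 100
DLE = 36.8 / 64.3 * 100
DLE = 0.5723 * 100
DLE = 57.23%

57.23


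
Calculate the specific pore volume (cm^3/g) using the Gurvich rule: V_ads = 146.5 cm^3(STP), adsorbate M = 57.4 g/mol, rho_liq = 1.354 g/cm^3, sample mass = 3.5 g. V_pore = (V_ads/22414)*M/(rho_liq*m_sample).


Moles adsorbed n = V_ads / 22414 = 146.5 / 22414 = 6.536094e-03 mol
Liquid volume V_liq = n * M / rho_liq = 6.536094e-03 * 57.4 / 1.354 = 0.27708 cm^3
Specific pore volume V_pore = V_liq / m_sample = 0.27708 / 3.5
V_pore = 0.0792 cm^3/g

0.0792


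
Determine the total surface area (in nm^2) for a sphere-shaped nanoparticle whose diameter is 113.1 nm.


Radius r = 113.1/2 = 56.55 nm
Surface area SA = 4 * pi * r^2
SA = 4 * pi * (56.55)^2
SA = 40186.03 nm^2

40186.03


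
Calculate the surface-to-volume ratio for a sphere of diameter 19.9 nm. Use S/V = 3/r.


Radius r = 19.9/2 = 9.95 nm
S/V = 3 / r = 3 / 9.95
S/V = 0.3015 nm^-1

0.3015


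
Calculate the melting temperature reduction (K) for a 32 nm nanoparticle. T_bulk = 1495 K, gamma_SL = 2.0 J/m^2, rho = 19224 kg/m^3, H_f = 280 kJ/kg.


Radius R = 32/2 = 16 nm = 1.6e-08 m
Convert H_f = 280 kJ/kg = 280000 J/kg
dT = 2 * gamma_SL * T_bulk / (rho * H_f * R)
dT = 2 * 2.0 * 1495 / (19224 * 280000 * 1.6e-08)
dT = 69.4 K

69.4


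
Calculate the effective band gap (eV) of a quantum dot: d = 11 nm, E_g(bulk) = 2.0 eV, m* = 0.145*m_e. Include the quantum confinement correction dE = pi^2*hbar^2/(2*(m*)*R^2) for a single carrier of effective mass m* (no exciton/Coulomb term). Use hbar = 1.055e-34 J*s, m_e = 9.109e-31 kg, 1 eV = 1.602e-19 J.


Radius R = 11/2 nm = 5.5e-09 m
Confinement energy dE = pi^2 * hbar^2 / (2 * m_eff * m_e * R^2)
dE = pi^2 * (1.055e-34)^2 / (2 * 0.145 * 9.109e-31 * (5.5e-09)^2) J, divided by 1.602e-19 J/eV
dE = 0.0858 eV
Total band gap = E_g(bulk) + dE = 2.0 + 0.0858 = 2.0858 eV

2.0858


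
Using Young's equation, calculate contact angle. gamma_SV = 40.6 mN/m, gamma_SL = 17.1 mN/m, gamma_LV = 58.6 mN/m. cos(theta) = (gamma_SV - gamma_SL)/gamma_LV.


cos(theta) = (gamma_SV - gamma_SL) / gamma_LV
cos(theta) = (40.6 - 17.1) / 58.6
cos(theta) = 0.401024
theta = arccos(0.401024) = 66.36 degrees

66.36


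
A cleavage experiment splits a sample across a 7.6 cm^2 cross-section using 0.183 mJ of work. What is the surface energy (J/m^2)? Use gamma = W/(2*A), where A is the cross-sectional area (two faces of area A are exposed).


Convert: A = 7.6 cm^2 = 0.00076 m^2, W = 0.183 mJ = 0.000183 J
Cleaving exposes two faces of area A, so total new surface = 2*A and gamma = W / (2*A)
gamma = 0.000183 / (2 * 0.00076)
gamma = 0.12 J/m^2

0.12


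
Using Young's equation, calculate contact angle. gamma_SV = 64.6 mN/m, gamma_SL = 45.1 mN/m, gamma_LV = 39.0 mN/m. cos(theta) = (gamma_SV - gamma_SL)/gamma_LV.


cos(theta) = (gamma_SV - gamma_SL) / gamma_LV
cos(theta) = (64.6 - 45.1) / 39.0
cos(theta) = 0.5
theta = arccos(0.5) = 60.0 degrees

60.0


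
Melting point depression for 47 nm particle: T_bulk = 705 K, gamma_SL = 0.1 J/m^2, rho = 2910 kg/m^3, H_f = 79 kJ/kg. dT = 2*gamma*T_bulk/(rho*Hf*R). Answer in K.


Radius R = 47/2 = 23.5 nm = 2.35e-08 m
Convert H_f = 79 kJ/kg = 79000 J/kg
dT = 2 * gamma_SL * T_bulk / (rho * H_f * R)
dT = 2 * 0.1 * 705 / (2910 * 79000 * 2.35e-08)
dT = 26.1 K

26.1


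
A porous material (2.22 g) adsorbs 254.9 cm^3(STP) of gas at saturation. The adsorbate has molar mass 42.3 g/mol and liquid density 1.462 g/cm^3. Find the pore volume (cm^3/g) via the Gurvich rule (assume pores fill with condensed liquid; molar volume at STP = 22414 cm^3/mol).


Moles adsorbed n = V_ads / 22414 = 254.9 / 22414 = 1.137236e-02 mol
Liquid volume V_liq = n * M / rho_liq = 1.137236e-02 * 42.3 / 1.462 = 0.32904 cm^3
Specific pore volume V_pore = V_liq / m_sample = 0.32904 / 2.22
V_pore = 0.1482 cm^3/g

0.1482


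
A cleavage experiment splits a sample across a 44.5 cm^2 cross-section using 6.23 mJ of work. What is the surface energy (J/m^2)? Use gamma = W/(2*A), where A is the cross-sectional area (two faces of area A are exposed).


Convert: A = 44.5 cm^2 = 0.00445 m^2, W = 6.23 mJ = 0.00623 J
Cleaving exposes two faces of area A, so total new surface = 2*A and gamma = W / (2*A)
gamma = 0.00623 / (2 * 0.00445)
gamma = 0.7 J/m^2

0.7


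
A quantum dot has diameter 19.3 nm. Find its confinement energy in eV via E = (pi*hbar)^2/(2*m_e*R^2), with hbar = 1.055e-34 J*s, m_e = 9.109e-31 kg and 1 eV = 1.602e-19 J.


Radius R = 19.3/2 = 9.65 nm = 9.65e-09 m
E = (pi * 1.055e-34)^2 / (2 * 9.109e-31 * (9.65e-09)^2)
E(J) = 6.47514e-22
E = E(J) / 1.602e-19 = 0.004 eV

0.004


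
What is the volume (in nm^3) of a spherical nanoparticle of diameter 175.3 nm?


Radius r = 175.3/2 = 87.65 nm
Volume V = (4/3) * pi * r^3
V = (4/3) * pi * (87.65)^3
V = 2820618.63 nm^3

2820618.63


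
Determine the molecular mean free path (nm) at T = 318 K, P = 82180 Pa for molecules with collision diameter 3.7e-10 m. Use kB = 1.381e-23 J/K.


Mean free path: lambda = kB*T / (sqrt(2) * pi * d^2 * P)
lambda = 1.381e-23 * 318 / (sqrt(2) * pi * (3.7e-10)^2 * 82180)
lambda = 8.7859e-08 m
lambda = 87.86 nm

87.86


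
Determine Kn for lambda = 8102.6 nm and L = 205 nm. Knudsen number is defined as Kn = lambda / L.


Knudsen number Kn = lambda / L
Kn = 8102.6 / 205
Kn = 39.5249

39.5249


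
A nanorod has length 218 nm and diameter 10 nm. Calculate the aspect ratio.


Aspect ratio AR = length / diameter
AR = 218 / 10
AR = 21.8

21.8


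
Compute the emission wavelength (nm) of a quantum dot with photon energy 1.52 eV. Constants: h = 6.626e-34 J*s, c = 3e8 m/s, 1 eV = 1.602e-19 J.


Convert energy: E = 1.52 eV = 1.52 * 1.602e-19 = 2.43504e-19 J
lambda = h*c / E = 6.626e-34 * 3e8 / 2.43504e-19
lambda = 8.16332e-07 m = 816.3 nm

816.3


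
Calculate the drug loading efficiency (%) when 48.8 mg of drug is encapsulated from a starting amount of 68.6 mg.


Drug loading efficiency = (drug loaded / drug initial) * 100
DLE = 48.8 / 68.6 * 100
DLE = 0.7114 * 100
DLE = 71.14%

71.14


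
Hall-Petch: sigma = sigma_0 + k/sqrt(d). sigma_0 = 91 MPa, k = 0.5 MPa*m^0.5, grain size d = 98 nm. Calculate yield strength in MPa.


d = 98 nm = 9.8e-08 m
sqrt(d) = 0.0003130495
Hall-Petch contribution = k / sqrt(d) = 0.5 / 0.0003130495 = 1597.2 MPa
sigma = sigma_0 + k/sqrt(d) = 91 + 1597.2 = 1688.2 MPa

1688.2


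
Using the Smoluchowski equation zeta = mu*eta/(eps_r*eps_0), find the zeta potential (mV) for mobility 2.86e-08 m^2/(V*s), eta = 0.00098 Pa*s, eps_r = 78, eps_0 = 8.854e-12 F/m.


Smoluchowski equation: zeta = mu * eta / (eps_r * eps_0)
zeta = 2.86e-08 * 0.00098 / (78 * 8.854e-12)
zeta = 0.040584 V = 40.58 mV

40.58


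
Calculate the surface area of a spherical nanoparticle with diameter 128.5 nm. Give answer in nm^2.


Radius r = 128.5/2 = 64.25 nm
Surface area SA = 4 * pi * r^2
SA = 4 * pi * (64.25)^2
SA = 51874.76 nm^2

51874.76


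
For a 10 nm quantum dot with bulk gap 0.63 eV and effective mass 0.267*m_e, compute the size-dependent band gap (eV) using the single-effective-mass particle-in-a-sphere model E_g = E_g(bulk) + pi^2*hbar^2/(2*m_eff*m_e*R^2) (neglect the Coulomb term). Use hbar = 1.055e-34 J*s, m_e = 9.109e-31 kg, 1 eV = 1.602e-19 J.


Radius R = 10/2 nm = 5e-09 m
Confinement energy dE = pi^2 * hbar^2 / (2 * m_eff * m_e * R^2)
dE = pi^2 * (1.055e-34)^2 / (2 * 0.267 * 9.109e-31 * (5e-09)^2) J, divided by 1.602e-19 J/eV
dE = 0.0564 eV
Total band gap = E_g(bulk) + dE = 0.63 + 0.0564 = 0.6864 eV

0.6864


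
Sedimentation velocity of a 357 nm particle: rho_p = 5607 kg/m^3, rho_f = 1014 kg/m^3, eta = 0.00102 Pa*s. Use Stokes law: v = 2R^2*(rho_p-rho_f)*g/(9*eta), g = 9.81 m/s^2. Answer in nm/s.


Radius R = 357/2 nm = 1.785e-07 m
Density difference = 5607 - 1014 = 4593 kg/m^3
v = 2 * R^2 * (rho_p - rho_f) * g / (9 * eta)
v = 2 * (1.785e-07)^2 * 4593 * 9.81 / (9 * 0.00102)
v = 3.12773e-07 m/s = 312.773 nm/s

312.773


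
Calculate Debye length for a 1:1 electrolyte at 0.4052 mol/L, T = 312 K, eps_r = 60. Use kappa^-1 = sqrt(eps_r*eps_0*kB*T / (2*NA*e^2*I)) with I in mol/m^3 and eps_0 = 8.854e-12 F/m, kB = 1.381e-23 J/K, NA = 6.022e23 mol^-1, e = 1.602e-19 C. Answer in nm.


Ionic strength I = 0.4052 * 1^2 * 1000 = 405.2 mol/m^3
kappa^-1 = sqrt(60 * 8.854e-12 * 1.381e-23 * 312 / (2 * 6.022e23 * (1.602e-19)^2 * 405.2))
kappa^-1 = 0.428 nm

0.428
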